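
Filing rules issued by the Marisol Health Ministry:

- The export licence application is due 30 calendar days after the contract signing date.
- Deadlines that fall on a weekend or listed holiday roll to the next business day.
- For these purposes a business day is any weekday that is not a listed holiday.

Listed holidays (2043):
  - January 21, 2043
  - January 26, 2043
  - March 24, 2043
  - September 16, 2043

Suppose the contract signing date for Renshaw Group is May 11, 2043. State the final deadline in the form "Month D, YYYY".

From May 11, 2043, 30 calendar days later is June 10, 2043.
June 10, 2043 is a Wednesday and not a listed holiday, so it stands.
Deadline: June 10, 2043.

June 10, 2043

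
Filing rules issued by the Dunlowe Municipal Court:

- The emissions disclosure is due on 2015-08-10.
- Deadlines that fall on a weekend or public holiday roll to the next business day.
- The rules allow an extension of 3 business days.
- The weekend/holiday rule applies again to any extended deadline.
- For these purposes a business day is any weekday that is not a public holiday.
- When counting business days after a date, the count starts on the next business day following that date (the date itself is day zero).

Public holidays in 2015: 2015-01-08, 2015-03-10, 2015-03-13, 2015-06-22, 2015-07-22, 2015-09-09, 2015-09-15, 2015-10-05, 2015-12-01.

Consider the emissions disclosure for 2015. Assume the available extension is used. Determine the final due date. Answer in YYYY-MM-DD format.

Start from the fixed due date, 2015-08-10.
Since 2015-08-10 is a Monday and not a holiday, the date is unchanged.
The 3-business-day extension runs from 2015-08-10 to 2015-08-13.
Since 2015-08-13 is a Thursday and not a holiday, the date is unchanged.
The final due date is 2015-08-13.

2015-08-13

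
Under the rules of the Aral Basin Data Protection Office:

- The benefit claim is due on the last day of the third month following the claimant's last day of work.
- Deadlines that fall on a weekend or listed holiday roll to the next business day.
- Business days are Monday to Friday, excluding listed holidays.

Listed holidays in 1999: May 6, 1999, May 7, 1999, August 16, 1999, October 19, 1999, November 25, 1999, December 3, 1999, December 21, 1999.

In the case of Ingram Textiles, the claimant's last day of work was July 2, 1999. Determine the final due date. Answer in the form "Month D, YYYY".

November 1, 1999

The third month after July 2, 1999 is October 1999, whose last day is October 31, 1999.
Because October 31, 1999 is a Sunday, the deadline becomes November 1, 1999 (Monday).
Final deadline: November 1, 1999.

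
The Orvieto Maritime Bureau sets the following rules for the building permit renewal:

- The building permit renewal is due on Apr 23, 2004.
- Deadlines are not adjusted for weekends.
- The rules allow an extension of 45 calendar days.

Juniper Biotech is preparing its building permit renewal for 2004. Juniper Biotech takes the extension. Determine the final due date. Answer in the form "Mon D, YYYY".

Jun 7, 2004

The statutory due date is Apr 23, 2004.
Apr 23, 2004 is a Friday; no weekend or holiday adjustment applies.
Applying the 45-calendar-day extension: Apr 23, 2004 + 45 days = Jun 7, 2004.
Jun 7, 2004 is a Monday; no weekend or holiday adjustment applies.
Deadline: Jun 7, 2004.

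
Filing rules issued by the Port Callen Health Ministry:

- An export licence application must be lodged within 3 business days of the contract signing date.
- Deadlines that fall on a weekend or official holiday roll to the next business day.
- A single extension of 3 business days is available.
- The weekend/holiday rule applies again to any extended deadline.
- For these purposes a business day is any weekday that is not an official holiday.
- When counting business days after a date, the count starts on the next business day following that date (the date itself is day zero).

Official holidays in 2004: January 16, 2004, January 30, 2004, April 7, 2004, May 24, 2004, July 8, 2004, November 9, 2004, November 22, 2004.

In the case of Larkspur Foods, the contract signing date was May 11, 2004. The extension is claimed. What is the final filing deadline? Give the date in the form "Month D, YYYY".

Starting the day after May 11, 2004 and counting 3 business days lands on May 14, 2004.
May 14, 2004 falls on a Friday, which is a business day, so no adjustment is needed.
Counting 3 further business days from May 14, 2004 reaches May 19, 2004.
May 19, 2004 is a Wednesday and not a listed holiday, so it stands.
Deadline: May 19, 2004.

May 19, 2004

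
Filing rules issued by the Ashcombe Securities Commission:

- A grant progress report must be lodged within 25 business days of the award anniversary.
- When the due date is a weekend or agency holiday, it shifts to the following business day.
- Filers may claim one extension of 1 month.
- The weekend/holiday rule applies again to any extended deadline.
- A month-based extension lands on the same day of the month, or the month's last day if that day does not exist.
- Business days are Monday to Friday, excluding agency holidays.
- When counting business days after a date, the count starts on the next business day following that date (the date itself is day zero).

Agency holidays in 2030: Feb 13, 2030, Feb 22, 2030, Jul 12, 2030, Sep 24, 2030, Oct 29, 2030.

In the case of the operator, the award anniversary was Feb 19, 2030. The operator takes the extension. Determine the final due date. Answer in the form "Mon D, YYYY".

Counting 25 business days after Feb 19, 2030 (skipping weekends and listed holidays) reaches Mar 27, 2030.
Mar 27, 2030 falls on a Wednesday, which is a business day, so no adjustment is needed.
The 1 month extension carries Mar 27, 2030 to Apr 27, 2030.
Because Apr 27, 2030 is a Saturday, the deadline becomes Apr 29, 2030 (Monday).
Deadline: Apr 29, 2030.

Apr 29, 2030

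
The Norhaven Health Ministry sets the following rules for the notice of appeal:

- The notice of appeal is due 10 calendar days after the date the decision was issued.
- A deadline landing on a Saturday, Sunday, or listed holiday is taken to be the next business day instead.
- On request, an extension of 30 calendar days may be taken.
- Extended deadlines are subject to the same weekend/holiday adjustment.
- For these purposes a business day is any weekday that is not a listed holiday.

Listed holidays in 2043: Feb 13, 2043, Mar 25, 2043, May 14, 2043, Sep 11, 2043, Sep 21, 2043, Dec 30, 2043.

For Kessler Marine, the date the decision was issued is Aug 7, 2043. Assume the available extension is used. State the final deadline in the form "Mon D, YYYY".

Sep 16, 2043

Trigger date Aug 7, 2043 + 10 calendar days = Aug 17, 2043.
Since Aug 17, 2043 is a Monday and not a holiday, the date is unchanged.
With the 30-day extension, Aug 17, 2043 becomes Sep 16, 2043.
Sep 16, 2043 (Wednesday) is already a business day.
Deadline: Sep 16, 2043.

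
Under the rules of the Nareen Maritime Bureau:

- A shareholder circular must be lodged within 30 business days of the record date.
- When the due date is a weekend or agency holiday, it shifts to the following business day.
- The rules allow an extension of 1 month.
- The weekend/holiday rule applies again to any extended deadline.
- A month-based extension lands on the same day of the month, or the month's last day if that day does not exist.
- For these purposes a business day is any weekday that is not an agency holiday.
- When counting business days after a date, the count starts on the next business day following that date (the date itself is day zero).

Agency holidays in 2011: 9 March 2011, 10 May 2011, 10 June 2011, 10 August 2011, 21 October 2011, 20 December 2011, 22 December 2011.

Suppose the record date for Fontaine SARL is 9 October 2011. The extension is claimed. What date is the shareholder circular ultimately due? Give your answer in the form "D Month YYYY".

21 December 2011

Starting the day after 9 October 2011 and counting 30 business days lands on 21 November 2011.
21 November 2011 falls on a Monday, which is a business day, so no adjustment is needed.
Add 1 month to 21 November 2011: 21 December 2011.
21 December 2011 is a Wednesday and not a listed holiday, so it stands.
Deadline: 21 December 2011.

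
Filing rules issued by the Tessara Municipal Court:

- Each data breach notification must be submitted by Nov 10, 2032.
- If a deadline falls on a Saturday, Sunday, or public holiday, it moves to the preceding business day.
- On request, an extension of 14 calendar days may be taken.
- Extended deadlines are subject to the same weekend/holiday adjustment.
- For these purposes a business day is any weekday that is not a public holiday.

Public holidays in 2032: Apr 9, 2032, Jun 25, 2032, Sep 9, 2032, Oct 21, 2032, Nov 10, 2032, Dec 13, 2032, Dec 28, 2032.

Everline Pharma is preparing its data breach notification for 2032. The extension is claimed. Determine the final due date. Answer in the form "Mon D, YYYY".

The stated deadline is Nov 10, 2032.
Nov 10, 2032 falls on a listed holiday. Rolling to the preceding business day gives Nov 9, 2032, a Tuesday.
Applying the 14-calendar-day extension: Nov 9, 2032 + 14 days = Nov 23, 2032.
Nov 23, 2032 falls on a Tuesday, which is a business day, so no adjustment is needed.
So the filing is due Nov 23, 2032.

Nov 23, 2032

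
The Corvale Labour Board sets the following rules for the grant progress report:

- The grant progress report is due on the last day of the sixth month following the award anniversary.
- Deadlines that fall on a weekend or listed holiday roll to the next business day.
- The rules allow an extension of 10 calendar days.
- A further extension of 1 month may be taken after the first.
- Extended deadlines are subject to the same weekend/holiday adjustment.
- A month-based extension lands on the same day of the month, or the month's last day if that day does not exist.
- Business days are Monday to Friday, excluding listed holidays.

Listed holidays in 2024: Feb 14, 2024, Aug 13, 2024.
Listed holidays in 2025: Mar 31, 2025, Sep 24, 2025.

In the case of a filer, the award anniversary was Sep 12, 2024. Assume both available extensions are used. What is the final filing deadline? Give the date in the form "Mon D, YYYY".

May 12, 2025

The sixth month after Sep 12, 2024 is March 2025, whose last day is Mar 31, 2025.
Mar 31, 2025 falls on a listed holiday. Rolling to the next business day gives Apr 1, 2025, a Tuesday.
Applying the 10-calendar-day extension: Apr 1, 2025 + 10 days = Apr 11, 2025.
Apr 11, 2025 is a Friday and not a listed holiday, so it stands.
Add 1 month to Apr 11, 2025: May 11, 2025.
May 11, 2025 is a Sunday, so it moves to the next business day, May 12, 2025 (Monday).
Final deadline: May 12, 2025.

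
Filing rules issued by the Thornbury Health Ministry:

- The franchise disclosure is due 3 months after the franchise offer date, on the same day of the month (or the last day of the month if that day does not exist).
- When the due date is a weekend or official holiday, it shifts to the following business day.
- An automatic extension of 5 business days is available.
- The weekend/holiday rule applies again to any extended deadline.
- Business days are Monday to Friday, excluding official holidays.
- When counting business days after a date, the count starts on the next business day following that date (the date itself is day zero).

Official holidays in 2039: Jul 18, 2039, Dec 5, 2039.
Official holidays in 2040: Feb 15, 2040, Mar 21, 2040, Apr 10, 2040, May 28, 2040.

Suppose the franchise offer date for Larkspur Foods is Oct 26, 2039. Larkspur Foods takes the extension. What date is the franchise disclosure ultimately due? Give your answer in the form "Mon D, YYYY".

Feb 2, 2040

3 months from Oct 26, 2039 is Jan 26, 2040.
Jan 26, 2040 (Thursday) is already a business day.
Applying the 5-business-day extension: 5 business days after Jan 26, 2040 is Feb 2, 2040.
Feb 2, 2040 is a Thursday and not a listed holiday, so it stands.
So the filing is due Feb 2, 2040.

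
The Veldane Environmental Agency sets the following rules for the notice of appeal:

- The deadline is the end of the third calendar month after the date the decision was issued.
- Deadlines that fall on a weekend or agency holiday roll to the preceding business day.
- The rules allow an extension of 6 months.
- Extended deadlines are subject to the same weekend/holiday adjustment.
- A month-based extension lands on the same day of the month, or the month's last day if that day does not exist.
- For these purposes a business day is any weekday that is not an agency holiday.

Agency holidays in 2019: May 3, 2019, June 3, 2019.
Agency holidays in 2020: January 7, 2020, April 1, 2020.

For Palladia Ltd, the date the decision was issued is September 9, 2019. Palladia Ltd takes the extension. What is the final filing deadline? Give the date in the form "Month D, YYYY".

3 months after September 9, 2019 falls in December 2019; the last day of that month is December 31, 2019.
Since December 31, 2019 is a Tuesday and not a holiday, the date is unchanged.
The 6 months extension carries December 31, 2019 to June 30, 2020 (day 31 does not exist in June, so the month's last day is used).
June 30, 2020 (Tuesday) is already a business day.
Deadline: June 30, 2020.

June 30, 2020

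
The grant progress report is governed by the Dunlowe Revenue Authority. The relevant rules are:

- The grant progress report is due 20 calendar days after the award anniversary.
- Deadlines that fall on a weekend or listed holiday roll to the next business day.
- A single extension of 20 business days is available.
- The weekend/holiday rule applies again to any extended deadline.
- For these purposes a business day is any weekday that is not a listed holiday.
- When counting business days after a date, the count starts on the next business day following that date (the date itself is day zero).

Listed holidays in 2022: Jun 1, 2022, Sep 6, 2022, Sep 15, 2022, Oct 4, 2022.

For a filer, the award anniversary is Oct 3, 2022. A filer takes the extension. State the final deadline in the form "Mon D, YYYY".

20 calendar days after Oct 3, 2022 is Oct 23, 2022.
Because Oct 23, 2022 is a Sunday, the deadline becomes Oct 24, 2022 (Monday).
Counting 20 further business days from Oct 24, 2022 reaches Nov 21, 2022.
Nov 21, 2022 (Monday) is already a business day.
So the filing is due Nov 21, 2022.

Nov 21, 2022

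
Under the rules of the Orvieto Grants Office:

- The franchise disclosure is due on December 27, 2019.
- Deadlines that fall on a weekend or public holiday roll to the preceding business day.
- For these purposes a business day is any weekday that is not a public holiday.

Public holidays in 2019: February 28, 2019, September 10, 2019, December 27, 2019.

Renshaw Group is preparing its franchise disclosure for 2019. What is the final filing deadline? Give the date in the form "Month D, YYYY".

The statutory due date is December 27, 2019.
Because December 27, 2019 is a listed holiday, the deadline becomes December 26, 2019 (Thursday).
The final due date is December 26, 2019.

December 26, 2019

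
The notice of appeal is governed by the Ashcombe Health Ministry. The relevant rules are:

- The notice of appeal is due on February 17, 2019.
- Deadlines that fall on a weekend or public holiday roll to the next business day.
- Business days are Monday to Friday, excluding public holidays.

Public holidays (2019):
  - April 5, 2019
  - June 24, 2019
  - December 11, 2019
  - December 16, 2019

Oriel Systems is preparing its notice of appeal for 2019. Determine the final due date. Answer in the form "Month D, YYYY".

February 18, 2019

Start from the fixed due date, February 17, 2019.
February 17, 2019 is a Sunday, so it moves to the next business day, February 18, 2019 (Monday).
Deadline: February 18, 2019.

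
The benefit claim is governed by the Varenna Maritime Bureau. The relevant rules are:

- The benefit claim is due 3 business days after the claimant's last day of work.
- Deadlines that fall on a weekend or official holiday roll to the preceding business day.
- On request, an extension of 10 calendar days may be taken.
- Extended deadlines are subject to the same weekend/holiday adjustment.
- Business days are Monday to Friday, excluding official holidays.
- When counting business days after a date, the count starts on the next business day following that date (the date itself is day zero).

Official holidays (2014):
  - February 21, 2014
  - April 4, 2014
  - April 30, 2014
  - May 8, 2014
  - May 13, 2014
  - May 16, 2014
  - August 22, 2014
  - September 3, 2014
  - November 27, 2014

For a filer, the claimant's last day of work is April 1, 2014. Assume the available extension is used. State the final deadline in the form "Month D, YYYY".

3 business days after April 1, 2014, excluding weekends and holidays, is April 7, 2014.
April 7, 2014 is a Monday and not a listed holiday, so it stands.
Add the 10 calendar-day extension to April 7, 2014: April 17, 2014.
Since April 17, 2014 is a Thursday and not a holiday, the date is unchanged.
So the filing is due April 17, 2014.

April 17, 2014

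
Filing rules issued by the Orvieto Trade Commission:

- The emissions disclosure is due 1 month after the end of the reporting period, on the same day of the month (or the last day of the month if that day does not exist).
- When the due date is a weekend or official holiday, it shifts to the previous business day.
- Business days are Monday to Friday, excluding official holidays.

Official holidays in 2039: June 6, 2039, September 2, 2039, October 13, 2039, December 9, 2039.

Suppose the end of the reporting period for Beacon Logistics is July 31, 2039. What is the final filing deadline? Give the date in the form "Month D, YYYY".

Moving 1 month forward from July 31, 2039 on the corresponding day gives August 31, 2039.
August 31, 2039 is a Wednesday and not a listed holiday, so it stands.
Final deadline: August 31, 2039.

August 31, 2039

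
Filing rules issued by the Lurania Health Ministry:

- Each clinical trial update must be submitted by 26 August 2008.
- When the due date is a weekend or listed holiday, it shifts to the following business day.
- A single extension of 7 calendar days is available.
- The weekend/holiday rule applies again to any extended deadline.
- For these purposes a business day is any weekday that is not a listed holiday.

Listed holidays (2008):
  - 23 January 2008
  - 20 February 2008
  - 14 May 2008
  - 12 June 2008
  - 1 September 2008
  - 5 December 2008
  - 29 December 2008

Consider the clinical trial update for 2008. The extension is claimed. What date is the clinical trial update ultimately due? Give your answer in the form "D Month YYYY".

2 September 2008

The statutory due date is 26 August 2008.
26 August 2008 (Tuesday) is already a business day.
The 7-calendar-day extension moves the deadline from 26 August 2008 to 2 September 2008.
2 September 2008 is a Tuesday and not a listed holiday, so it stands.
So the filing is due 2 September 2008.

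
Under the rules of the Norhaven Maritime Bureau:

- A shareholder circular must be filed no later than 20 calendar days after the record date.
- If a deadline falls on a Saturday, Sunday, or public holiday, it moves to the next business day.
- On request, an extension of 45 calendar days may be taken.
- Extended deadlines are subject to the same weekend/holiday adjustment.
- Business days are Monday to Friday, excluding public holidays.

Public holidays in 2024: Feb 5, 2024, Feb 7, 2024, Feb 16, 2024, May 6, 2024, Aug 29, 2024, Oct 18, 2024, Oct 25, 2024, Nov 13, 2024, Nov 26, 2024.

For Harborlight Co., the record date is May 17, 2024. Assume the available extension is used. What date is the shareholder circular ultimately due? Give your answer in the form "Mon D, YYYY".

Adding 20 calendar days to May 17, 2024 gives Jun 6, 2024.
Since Jun 6, 2024 is a Thursday and not a holiday, the date is unchanged.
Add the 45 calendar-day extension to Jun 6, 2024: Jul 21, 2024.
Jul 21, 2024 is a Sunday; the next business day is Jul 22, 2024 (Monday).
So the filing is due Jul 22, 2024.

Jul 22, 2024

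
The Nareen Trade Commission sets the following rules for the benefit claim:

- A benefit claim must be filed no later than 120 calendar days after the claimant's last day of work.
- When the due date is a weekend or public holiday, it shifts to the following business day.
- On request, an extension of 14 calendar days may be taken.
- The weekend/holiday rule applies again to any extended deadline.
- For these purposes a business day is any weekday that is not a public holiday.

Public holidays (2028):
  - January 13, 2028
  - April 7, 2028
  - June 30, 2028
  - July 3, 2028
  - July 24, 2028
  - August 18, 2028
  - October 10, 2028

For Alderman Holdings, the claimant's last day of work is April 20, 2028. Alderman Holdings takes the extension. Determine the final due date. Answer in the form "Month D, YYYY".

Adding 120 calendar days to April 20, 2028 gives August 18, 2028.
August 18, 2028 is a listed holiday, so it moves to the next business day, August 21, 2028 (Monday).
The 14-calendar-day extension moves the deadline from August 21, 2028 to September 4, 2028.
September 4, 2028 falls on a Monday, which is a business day, so no adjustment is needed.
Deadline: September 4, 2028.

September 4, 2028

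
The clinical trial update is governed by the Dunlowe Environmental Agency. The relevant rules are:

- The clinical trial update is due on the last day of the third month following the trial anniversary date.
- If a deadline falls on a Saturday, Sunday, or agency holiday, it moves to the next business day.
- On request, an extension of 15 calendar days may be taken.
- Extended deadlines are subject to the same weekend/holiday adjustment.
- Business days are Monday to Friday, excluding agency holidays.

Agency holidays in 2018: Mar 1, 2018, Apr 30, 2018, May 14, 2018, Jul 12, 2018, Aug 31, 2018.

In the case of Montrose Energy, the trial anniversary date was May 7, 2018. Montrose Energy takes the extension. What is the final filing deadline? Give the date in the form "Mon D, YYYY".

Sep 18, 2018

3 months after May 7, 2018 falls in August 2018; the last day of that month is Aug 31, 2018.
Aug 31, 2018 is a listed holiday; the next business day is Sep 3, 2018 (Monday).
Applying the 15-calendar-day extension: Sep 3, 2018 + 15 days = Sep 18, 2018.
Since Sep 18, 2018 is a Tuesday and not a holiday, the date is unchanged.
So the filing is due Sep 18, 2018.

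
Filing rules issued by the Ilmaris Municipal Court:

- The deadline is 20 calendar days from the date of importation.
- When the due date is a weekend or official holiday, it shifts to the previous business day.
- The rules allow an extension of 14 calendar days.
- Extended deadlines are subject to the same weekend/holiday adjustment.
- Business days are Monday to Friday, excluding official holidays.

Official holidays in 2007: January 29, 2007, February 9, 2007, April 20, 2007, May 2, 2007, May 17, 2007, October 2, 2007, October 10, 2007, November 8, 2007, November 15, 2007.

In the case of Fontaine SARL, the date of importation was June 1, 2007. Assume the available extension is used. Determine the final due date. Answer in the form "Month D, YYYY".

Trigger date June 1, 2007 + 20 calendar days = June 21, 2007.
Since June 21, 2007 is a Thursday and not a holiday, the date is unchanged.
The 14-calendar-day extension moves the deadline from June 21, 2007 to July 5, 2007.
Since July 5, 2007 is a Thursday and not a holiday, the date is unchanged.
So the filing is due July 5, 2007.

July 5, 2007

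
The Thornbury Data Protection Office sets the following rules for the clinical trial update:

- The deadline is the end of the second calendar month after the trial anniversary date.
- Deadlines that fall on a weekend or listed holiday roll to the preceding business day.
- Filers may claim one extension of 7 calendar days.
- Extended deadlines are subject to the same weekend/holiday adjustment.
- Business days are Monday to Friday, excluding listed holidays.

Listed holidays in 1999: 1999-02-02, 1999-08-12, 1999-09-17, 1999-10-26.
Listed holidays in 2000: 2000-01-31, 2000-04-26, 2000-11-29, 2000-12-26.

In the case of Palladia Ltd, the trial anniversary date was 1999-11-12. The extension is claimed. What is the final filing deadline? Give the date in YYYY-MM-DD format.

2000-02-04

The second month after 1999-11-12 is January 2000, whose last day is 2000-01-31.
2000-01-31 is a listed holiday; the preceding business day is 2000-01-28 (Friday).
Applying the 7-calendar-day extension: 2000-01-28 + 7 days = 2000-02-04.
2000-02-04 (Friday) is already a business day.
The final due date is 2000-02-04.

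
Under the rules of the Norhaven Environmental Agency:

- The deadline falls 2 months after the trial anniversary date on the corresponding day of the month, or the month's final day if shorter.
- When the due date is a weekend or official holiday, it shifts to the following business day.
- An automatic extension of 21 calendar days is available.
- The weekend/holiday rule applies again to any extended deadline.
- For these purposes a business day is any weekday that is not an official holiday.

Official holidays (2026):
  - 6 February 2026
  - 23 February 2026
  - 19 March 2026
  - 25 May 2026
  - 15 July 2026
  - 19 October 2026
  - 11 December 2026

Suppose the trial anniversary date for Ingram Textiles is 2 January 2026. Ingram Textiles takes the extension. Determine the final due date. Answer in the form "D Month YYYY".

23 March 2026

Moving 2 months forward from 2 January 2026 on the corresponding day gives 2 March 2026.
2 March 2026 falls on a Monday, which is a business day, so no adjustment is needed.
Add the 21 calendar-day extension to 2 March 2026: 23 March 2026.
23 March 2026 (Monday) is already a business day.
So the filing is due 23 March 2026.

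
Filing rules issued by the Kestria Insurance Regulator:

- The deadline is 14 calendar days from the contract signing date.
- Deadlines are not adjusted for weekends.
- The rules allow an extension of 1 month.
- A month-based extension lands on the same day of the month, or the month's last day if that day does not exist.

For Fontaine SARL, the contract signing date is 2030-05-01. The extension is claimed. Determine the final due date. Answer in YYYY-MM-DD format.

2030-06-15

From 2030-05-01, 14 calendar days later is 2030-05-15.
2030-05-15 is a Wednesday; no weekend or holiday adjustment applies.
The 1 month extension carries 2030-05-15 to 2030-06-15.
2030-06-15 falls on a Saturday. The rules make no weekend/holiday allowance, so it remains 2030-06-15.
So the filing is due 2030-06-15.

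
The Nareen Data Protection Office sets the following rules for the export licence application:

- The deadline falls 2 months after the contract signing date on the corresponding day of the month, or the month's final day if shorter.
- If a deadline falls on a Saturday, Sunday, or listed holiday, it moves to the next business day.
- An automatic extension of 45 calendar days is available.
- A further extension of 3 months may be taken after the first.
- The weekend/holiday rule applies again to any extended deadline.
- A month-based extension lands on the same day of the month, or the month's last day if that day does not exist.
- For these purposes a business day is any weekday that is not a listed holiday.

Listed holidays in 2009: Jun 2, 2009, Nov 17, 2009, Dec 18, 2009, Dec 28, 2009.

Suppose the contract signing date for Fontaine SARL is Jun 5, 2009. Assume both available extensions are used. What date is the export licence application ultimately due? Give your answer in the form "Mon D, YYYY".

Dec 21, 2009

Moving 2 months forward from Jun 5, 2009 on the corresponding day gives Aug 5, 2009.
Aug 5, 2009 is a Wednesday and not a listed holiday, so it stands.
With the 45-day extension, Aug 5, 2009 becomes Sep 19, 2009.
Sep 19, 2009 is a Saturday; the next business day is Sep 21, 2009 (Monday).
The 3 months extension carries Sep 21, 2009 to Dec 21, 2009.
Dec 21, 2009 falls on a Monday, which is a business day, so no adjustment is needed.
So the filing is due Dec 21, 2009.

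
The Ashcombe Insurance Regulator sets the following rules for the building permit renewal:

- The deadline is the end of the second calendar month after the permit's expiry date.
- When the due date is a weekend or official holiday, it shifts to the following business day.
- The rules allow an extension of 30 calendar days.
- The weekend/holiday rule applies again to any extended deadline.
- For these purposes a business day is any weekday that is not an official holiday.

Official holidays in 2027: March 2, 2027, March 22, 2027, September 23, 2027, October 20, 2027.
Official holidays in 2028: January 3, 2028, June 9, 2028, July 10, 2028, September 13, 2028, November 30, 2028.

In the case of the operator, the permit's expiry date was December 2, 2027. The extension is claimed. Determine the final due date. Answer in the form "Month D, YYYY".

March 30, 2028

The second month after December 2, 2027 is February 2028, whose last day is February 29, 2028.
February 29, 2028 (Tuesday) is already a business day.
Add the 30 calendar-day extension to February 29, 2028: March 30, 2028.
March 30, 2028 falls on a Thursday, which is a business day, so no adjustment is needed.
Deadline: March 30, 2028.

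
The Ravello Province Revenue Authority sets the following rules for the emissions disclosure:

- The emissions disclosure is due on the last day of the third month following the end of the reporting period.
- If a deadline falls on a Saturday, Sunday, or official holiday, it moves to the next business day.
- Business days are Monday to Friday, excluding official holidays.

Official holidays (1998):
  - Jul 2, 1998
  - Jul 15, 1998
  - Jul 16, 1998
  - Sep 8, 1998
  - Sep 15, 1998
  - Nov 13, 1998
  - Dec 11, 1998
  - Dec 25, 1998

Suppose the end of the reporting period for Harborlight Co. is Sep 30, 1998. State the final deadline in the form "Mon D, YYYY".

3 months after Sep 30, 1998 is December 1998; that month ends on Dec 31, 1998.
Since Dec 31, 1998 is a Thursday and not a holiday, the date is unchanged.
Deadline: Dec 31, 1998.

Dec 31, 1998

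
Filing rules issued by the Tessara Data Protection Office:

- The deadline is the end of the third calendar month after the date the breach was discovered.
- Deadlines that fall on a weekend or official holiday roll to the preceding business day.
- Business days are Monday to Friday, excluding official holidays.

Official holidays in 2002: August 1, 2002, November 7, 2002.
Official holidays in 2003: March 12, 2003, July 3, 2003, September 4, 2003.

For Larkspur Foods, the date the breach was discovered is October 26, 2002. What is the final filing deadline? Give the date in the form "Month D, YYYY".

3 months after October 26, 2002 falls in January 2003; the last day of that month is January 31, 2003.
Since January 31, 2003 is a Friday and not a holiday, the date is unchanged.
Final deadline: January 31, 2003.

January 31, 2003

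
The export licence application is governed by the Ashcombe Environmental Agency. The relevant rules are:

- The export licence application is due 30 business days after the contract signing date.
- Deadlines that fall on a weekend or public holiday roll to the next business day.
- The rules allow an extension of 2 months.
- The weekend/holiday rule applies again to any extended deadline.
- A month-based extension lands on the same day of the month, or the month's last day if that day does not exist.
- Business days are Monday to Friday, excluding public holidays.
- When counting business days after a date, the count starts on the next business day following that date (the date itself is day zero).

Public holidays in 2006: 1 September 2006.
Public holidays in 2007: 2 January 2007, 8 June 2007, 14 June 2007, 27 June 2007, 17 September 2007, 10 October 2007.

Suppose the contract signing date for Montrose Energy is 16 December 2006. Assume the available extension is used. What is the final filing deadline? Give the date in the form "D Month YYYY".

Starting the day after 16 December 2006 and counting 30 business days lands on 29 January 2007.
29 January 2007 is a Monday and not a listed holiday, so it stands.
Add 2 months to 29 January 2007: 29 March 2007.
29 March 2007 is a Thursday and not a listed holiday, so it stands.
Deadline: 29 March 2007.

29 March 2007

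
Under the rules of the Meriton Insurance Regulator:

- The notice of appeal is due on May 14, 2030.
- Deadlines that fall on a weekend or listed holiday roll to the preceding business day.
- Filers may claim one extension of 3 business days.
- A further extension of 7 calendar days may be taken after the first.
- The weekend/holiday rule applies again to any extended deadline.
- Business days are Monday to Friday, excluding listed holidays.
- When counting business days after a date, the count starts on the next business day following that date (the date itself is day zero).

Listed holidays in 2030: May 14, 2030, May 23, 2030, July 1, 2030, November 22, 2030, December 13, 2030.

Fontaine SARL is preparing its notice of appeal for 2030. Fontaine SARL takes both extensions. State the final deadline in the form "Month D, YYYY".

The stated deadline is May 14, 2030.
May 14, 2030 falls on a listed holiday. Rolling to the preceding business day gives May 13, 2030, a Monday.
The 3-business-day extension runs from May 13, 2030 to May 17, 2030.
May 17, 2030 falls on a Friday, which is a business day, so no adjustment is needed.
With the 7-day extension, May 17, 2030 becomes May 24, 2030.
May 24, 2030 is a Friday and not a listed holiday, so it stands.
So the filing is due May 24, 2030.

May 24, 2030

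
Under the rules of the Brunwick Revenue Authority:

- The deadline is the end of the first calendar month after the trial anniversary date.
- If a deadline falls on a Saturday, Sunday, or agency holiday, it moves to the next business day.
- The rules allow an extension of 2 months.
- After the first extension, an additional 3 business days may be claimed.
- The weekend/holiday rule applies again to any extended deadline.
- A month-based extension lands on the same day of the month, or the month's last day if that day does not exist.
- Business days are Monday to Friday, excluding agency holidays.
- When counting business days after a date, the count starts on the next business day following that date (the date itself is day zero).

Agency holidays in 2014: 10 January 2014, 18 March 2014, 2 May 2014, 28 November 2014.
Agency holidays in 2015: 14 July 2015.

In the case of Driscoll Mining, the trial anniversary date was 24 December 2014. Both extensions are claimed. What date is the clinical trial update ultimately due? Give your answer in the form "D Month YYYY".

7 April 2015

1 month after 24 December 2014 is January 2015; that month ends on 31 January 2015.
31 January 2015 is a Saturday, so it moves to the next business day, 2 February 2015 (Monday).
Add 2 months to 2 February 2015: 2 April 2015.
2 April 2015 is a Thursday and not a listed holiday, so it stands.
Counting 3 further business days from 2 April 2015 reaches 7 April 2015.
7 April 2015 (Tuesday) is already a business day.
Final deadline: 7 April 2015.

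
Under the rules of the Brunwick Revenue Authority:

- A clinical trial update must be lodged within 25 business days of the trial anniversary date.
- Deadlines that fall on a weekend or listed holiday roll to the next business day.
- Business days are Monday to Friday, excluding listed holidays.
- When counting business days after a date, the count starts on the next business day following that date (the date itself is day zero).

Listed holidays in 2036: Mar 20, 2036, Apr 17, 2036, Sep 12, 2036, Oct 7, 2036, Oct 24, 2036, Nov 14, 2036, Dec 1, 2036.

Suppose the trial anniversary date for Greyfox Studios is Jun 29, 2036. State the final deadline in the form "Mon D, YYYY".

Starting the day after Jun 29, 2036 and counting 25 business days lands on Aug 1, 2036.
Aug 1, 2036 is a Friday and not a listed holiday, so it stands.
The final due date is Aug 1, 2036.

Aug 1, 2036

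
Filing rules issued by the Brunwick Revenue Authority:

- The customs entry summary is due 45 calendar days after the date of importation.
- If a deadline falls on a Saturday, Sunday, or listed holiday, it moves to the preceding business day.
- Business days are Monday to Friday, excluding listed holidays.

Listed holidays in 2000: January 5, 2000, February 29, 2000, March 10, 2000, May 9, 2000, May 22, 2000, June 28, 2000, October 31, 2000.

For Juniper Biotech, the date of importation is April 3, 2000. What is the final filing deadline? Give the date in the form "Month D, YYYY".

Trigger date April 3, 2000 + 45 calendar days = May 18, 2000.
May 18, 2000 falls on a Thursday, which is a business day, so no adjustment is needed.
Final deadline: May 18, 2000.

May 18, 2000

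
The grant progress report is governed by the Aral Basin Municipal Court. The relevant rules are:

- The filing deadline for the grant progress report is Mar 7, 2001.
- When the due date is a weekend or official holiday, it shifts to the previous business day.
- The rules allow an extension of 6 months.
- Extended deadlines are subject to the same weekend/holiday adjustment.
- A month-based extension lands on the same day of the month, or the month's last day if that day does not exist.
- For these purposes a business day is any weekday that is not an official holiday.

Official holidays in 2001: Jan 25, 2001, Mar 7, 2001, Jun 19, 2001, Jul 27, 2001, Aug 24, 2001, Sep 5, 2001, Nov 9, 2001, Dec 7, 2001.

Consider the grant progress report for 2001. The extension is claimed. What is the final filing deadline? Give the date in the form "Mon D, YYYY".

Sep 6, 2001

The stated deadline is Mar 7, 2001.
Mar 7, 2001 is a listed holiday; the preceding business day is Mar 6, 2001 (Tuesday).
Add 6 months to Mar 6, 2001: Sep 6, 2001.
Since Sep 6, 2001 is a Thursday and not a holiday, the date is unchanged.
So the filing is due Sep 6, 2001.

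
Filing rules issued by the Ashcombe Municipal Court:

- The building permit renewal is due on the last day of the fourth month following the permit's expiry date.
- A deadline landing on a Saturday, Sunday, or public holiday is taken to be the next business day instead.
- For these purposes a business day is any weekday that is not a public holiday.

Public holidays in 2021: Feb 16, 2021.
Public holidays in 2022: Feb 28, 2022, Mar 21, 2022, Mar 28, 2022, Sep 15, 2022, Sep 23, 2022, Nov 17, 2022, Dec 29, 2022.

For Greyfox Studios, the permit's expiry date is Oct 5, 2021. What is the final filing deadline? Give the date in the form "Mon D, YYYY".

Mar 1, 2022

4 months after Oct 5, 2021 is February 2022; that month ends on Feb 28, 2022.
Feb 28, 2022 is a listed holiday; the next business day is Mar 1, 2022 (Tuesday).
So the filing is due Mar 1, 2022.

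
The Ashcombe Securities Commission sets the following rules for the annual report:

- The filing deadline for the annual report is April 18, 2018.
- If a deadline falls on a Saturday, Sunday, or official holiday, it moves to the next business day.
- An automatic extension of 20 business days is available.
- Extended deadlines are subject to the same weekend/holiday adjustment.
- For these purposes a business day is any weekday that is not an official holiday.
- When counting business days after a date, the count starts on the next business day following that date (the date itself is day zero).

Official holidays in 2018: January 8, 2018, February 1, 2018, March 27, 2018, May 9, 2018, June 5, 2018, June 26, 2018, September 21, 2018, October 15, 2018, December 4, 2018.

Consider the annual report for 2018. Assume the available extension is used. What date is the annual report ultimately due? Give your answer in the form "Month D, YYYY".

May 17, 2018

The stated deadline is April 18, 2018.
April 18, 2018 falls on a Wednesday, which is a business day, so no adjustment is needed.
Applying the 20-business-day extension: 20 business days after April 18, 2018 is May 17, 2018.
May 17, 2018 falls on a Thursday, which is a business day, so no adjustment is needed.
So the filing is due May 17, 2018.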